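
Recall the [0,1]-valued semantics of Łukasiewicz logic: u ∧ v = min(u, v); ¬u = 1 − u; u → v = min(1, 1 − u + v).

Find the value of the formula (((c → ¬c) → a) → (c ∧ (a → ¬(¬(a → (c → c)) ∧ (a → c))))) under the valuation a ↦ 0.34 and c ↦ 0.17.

0.83

¬c: Łukasiewicz ¬ gives 1 − 0.17 = 0.83
(c → ¬c): min(1, 1 − 0.17 + 0.83) = 1
((c → ¬c) → a): min(1, 1 − 1 + 0.34) = 0.34
(c → c): min(1, 1 − 0.17 + 0.17) = 1
(a → (c → c)): min(1, 1 − 0.34 + 1) = 1
¬(a → (c → c)): Łukasiewicz ¬ gives 1 − 1 = 0
(a → c): min(1, 1 − 0.34 + 0.17) = 0.83
(¬(a → (c → c)) ∧ (a → c)) = min(0, 0.83) = 0
¬(¬(a → (c → c)) ∧ (a → c)): Łukasiewicz ¬ gives 1 − 0 = 1
(a → ¬(¬(a → (c → c)) ∧ (a → c))): min(1, 1 − 0.34 + 1) = 1
(c ∧ (a → ¬(¬(a → (c → c)) ∧ (a → c)))) = min(0.17, 1) = 0.17
(((c → ¬c) → a) → (c ∧ (a → ¬(¬(a → (c → c)) ∧ (a → c))))): min(1, 1 − 0.34 + 0.17) = 0.83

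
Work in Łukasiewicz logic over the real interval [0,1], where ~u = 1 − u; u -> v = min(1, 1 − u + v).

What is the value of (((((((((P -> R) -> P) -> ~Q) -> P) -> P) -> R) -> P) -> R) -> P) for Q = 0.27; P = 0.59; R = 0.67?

0.84

(P -> R): min(1, 1 − 0.59 + 0.67) = 1
((P -> R) -> P): min(1, 1 − 1 + 0.59) = 0.59
~Q: Łukasiewicz ¬ gives 1 − 0.27 = 0.73
(((P -> R) -> P) -> ~Q): min(1, 1 − 0.59 + 0.73) = 1
((((P -> R) -> P) -> ~Q) -> P): min(1, 1 − 1 + 0.59) = 0.59
(((((P -> R) -> P) -> ~Q) -> P) -> P): min(1, 1 − 0.59 + 0.59) = 1
((((((P -> R) -> P) -> ~Q) -> P) -> P) -> R): min(1, 1 − 1 + 0.67) = 0.67
(((((((P -> R) -> P) -> ~Q) -> P) -> P) -> R) -> P): min(1, 1 − 0.67 + 0.59) = 0.92
((((((((P -> R) -> P) -> ~Q) -> P) -> P) -> R) -> P) -> R): min(1, 1 − 0.92 + 0.67) = 0.75
(((((((((P -> R) -> P) -> ~Q) -> P) -> P) -> R) -> P) -> R) -> P): min(1, 1 − 0.75 + 0.59) = 0.84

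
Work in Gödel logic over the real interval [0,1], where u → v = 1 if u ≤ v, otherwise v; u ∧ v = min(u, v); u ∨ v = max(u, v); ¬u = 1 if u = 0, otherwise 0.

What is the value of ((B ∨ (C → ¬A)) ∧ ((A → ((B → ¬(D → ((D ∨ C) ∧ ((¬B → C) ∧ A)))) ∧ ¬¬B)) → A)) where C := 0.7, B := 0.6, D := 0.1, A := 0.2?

¬A: Gödel ¬ of 0.2 = 0 (operand ≠ 0)
(C → ¬A): 0.7 > 0, so result = 0
(B ∨ (C → ¬A)) = max(0.6, 0) = 0.6
(D ∨ C) = max(0.1, 0.7) = 0.7
¬B: Gödel ¬ of 0.6 = 0 (operand ≠ 0)
(¬B → C): 0 ≤ 0.7, so result = 1
((¬B → C) ∧ A) = min(1, 0.2) = 0.2
((D ∨ C) ∧ ((¬B → C) ∧ A)) = min(0.7, 0.2) = 0.2
(D → ((D ∨ C) ∧ ((¬B → C) ∧ A))): 0.1 ≤ 0.2, so result = 1
¬(D → ((D ∨ C) ∧ ((¬B → C) ∧ A))): Gödel ¬ of 1 = 0 (operand ≠ 0)
(B → ¬(D → ((D ∨ C) ∧ ((¬B → C) ∧ A)))): 0.6 > 0, so result = 0
¬B: Gödel ¬ of 0.6 = 0 (operand ≠ 0)
¬¬B: Gödel ¬ of 0 = 1 (operand is 0)
((B → ¬(D → ((D ∨ C) ∧ ((¬B → C) ∧ A)))) ∧ ¬¬B) = min(0, 1) = 0
(A → ((B → ¬(D → ((D ∨ C) ∧ ((¬B → C) ∧ A)))) ∧ ¬¬B)): 0.2 > 0, so result = 0
((A → ((B → ¬(D → ((D ∨ C) ∧ ((¬B → C) ∧ A)))) ∧ ¬¬B)) → A): 0 ≤ 0.2, so result = 1
((B ∨ (C → ¬A)) ∧ ((A → ((B → ¬(D → ((D ∨ C) ∧ ((¬B → C) ∧ A)))) ∧ ¬¬B)) → A)) = min(0.6, 1) = 0.6

0.60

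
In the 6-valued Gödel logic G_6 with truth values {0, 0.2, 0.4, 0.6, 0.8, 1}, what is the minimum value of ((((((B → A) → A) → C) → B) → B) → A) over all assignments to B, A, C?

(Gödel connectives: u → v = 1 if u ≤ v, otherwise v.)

The minimum is attained at B = 0, A = 0, C = 0:
  (B → A): 0 ≤ 0, so result = 1
  ((B → A) → A): 1 > 0, so result = 0
  (((B → A) → A) → C): 0 ≤ 0, so result = 1
  ((((B → A) → A) → C) → B): 1 > 0, so result = 0
  (((((B → A) → A) → C) → B) → B): 0 ≤ 0, so result = 1
  ((((((B → A) → A) → C) → B) → B) → A): 1 > 0, so result = 0
Checking all 216 assignments confirms none give a value below 0.00.

0.00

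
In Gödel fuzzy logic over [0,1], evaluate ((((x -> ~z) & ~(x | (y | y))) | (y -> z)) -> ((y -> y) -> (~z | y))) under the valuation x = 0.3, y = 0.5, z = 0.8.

0.50

~z: Gödel ¬ of 0.8 = 0 (operand ≠ 0)
(x -> ~z): 0.3 > 0, so result = 0
(y | y) = max(0.5, 0.5) = 0.5
(x | (y | y)) = max(0.3, 0.5) = 0.5
~(x | (y | y)): Gödel ¬ of 0.5 = 0 (operand ≠ 0)
((x -> ~z) & ~(x | (y | y))) = min(0, 0) = 0
(y -> z): 0.5 ≤ 0.8, so result = 1
(((x -> ~z) & ~(x | (y | y))) | (y -> z)) = max(0, 1) = 1
(y -> y): 0.5 ≤ 0.5, so result = 1
~z: Gödel ¬ of 0.8 = 0 (operand ≠ 0)
(~z | y) = max(0, 0.5) = 0.5
((y -> y) -> (~z | y)): 1 > 0.5, so result = 0.5
((((x -> ~z) & ~(x | (y | y))) | (y -> z)) -> ((y -> y) -> (~z | y))): 1 > 0.5, so result = 0.5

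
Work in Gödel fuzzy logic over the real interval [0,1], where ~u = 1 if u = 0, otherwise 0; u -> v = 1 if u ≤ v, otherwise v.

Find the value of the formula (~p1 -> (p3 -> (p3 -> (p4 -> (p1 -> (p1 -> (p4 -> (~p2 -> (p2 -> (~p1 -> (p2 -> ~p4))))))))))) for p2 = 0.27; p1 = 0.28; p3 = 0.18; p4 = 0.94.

1.00

~p1: Gödel ¬ of 0.28 = 0 (operand ≠ 0)
~p2: Gödel ¬ of 0.27 = 0 (operand ≠ 0)
~p1: Gödel ¬ of 0.28 = 0 (operand ≠ 0)
~p4: Gödel ¬ of 0.94 = 0 (operand ≠ 0)
(p2 -> ~p4): 0.27 > 0, so result = 0
(~p1 -> (p2 -> ~p4)): 0 ≤ 0, so result = 1
(p2 -> (~p1 -> (p2 -> ~p4))): 0.27 ≤ 1, so result = 1
(~p2 -> (p2 -> (~p1 -> (p2 -> ~p4)))): 0 ≤ 1, so result = 1
(p4 -> (~p2 -> (p2 -> (~p1 -> (p2 -> ~p4))))): 0.94 ≤ 1, so result = 1
(p1 -> (p4 -> (~p2 -> (p2 -> (~p1 -> (p2 -> ~p4)))))): 0.28 ≤ 1, so result = 1
(p1 -> (p1 -> (p4 -> (~p2 -> (p2 -> (~p1 -> (p2 -> ~p4))))))): 0.28 ≤ 1, so result = 1
(p4 -> (p1 -> (p1 -> (p4 -> (~p2 -> (p2 -> (~p1 -> (p2 -> ~p4)))))))): 0.94 ≤ 1, so result = 1
(p3 -> (p4 -> (p1 -> (p1 -> (p4 -> (~p2 -> (p2 -> (~p1 -> (p2 -> ~p4))))))))): 0.18 ≤ 1, so result = 1
(p3 -> (p3 -> (p4 -> (p1 -> (p1 -> (p4 -> (~p2 -> (p2 -> (~p1 -> (p2 -> ~p4)))))))))): 0.18 ≤ 1, so result = 1
(~p1 -> (p3 -> (p3 -> (p4 -> (p1 -> (p1 -> (p4 -> (~p2 -> (p2 -> (~p1 -> (p2 -> ~p4))))))))))): 0 ≤ 1, so result = 1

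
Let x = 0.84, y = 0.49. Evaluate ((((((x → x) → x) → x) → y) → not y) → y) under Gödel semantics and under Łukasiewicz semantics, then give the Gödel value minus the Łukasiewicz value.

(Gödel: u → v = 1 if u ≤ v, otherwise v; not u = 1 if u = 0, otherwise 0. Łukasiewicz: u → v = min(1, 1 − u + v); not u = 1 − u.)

0.51

Gödel evaluation:
  (x → x): 0.84 ≤ 0.84, so result = 1
  ((x → x) → x): 1 > 0.84, so result = 0.84
  (((x → x) → x) → x): 0.84 ≤ 0.84, so result = 1
  ((((x → x) → x) → x) → y): 1 > 0.49, so result = 0.49
  not y: Gödel ¬ of 0.49 = 0 (operand ≠ 0)
  (((((x → x) → x) → x) → y) → not y): 0.49 > 0, so result = 0
  ((((((x → x) → x) → x) → y) → not y) → y): 0 ≤ 0.49, so result = 1
  Gödel value = 1
Łukasiewicz evaluation:
  (x → x): min(1, 1 − 0.84 + 0.84) = 1
  ((x → x) → x): min(1, 1 − 1 + 0.84) = 0.84
  (((x → x) → x) → x): min(1, 1 − 0.84 + 0.84) = 1
  ((((x → x) → x) → x) → y): min(1, 1 − 1 + 0.49) = 0.49
  not y: Łukasiewicz ¬ gives 1 − 0.49 = 0.51
  (((((x → x) → x) → x) → y) → not y): min(1, 1 − 0.49 + 0.51) = 1
  ((((((x → x) → x) → x) → y) → not y) → y): min(1, 1 − 1 + 0.49) = 0.49
  Łukasiewicz value = 0.49
Difference: 1 − 0.49 = 0.51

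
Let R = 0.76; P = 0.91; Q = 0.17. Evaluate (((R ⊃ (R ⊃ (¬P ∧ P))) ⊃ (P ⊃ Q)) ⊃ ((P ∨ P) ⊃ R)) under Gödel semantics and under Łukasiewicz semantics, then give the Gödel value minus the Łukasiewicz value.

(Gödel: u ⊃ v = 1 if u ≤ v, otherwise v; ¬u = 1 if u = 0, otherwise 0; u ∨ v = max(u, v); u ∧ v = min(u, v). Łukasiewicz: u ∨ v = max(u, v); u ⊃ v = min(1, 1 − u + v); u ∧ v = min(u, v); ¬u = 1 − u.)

Gödel evaluation:
  ¬P: Gödel ¬ of 0.91 = 0 (operand ≠ 0)
  (¬P ∧ P) = min(0, 0.91) = 0
  (R ⊃ (¬P ∧ P)): 0.76 > 0, so result = 0
  (R ⊃ (R ⊃ (¬P ∧ P))): 0.76 > 0, so result = 0
  (P ⊃ Q): 0.91 > 0.17, so result = 0.17
  ((R ⊃ (R ⊃ (¬P ∧ P))) ⊃ (P ⊃ Q)): 0 ≤ 0.17, so result = 1
  (P ∨ P) = max(0.91, 0.91) = 0.91
  ((P ∨ P) ⊃ R): 0.91 > 0.76, so result = 0.76
  (((R ⊃ (R ⊃ (¬P ∧ P))) ⊃ (P ⊃ Q)) ⊃ ((P ∨ P) ⊃ R)): 1 > 0.76, so result = 0.76
  Gödel value = 0.76
Łukasiewicz evaluation:
  ¬P: Łukasiewicz ¬ gives 1 − 0.91 = 0.09
  (¬P ∧ P) = min(0.09, 0.91) = 0.09
  (R ⊃ (¬P ∧ P)): min(1, 1 − 0.76 + 0.09) = 0.33
  (R ⊃ (R ⊃ (¬P ∧ P))): min(1, 1 − 0.76 + 0.33) = 0.57
  (P ⊃ Q): min(1, 1 − 0.91 + 0.17) = 0.26
  ((R ⊃ (R ⊃ (¬P ∧ P))) ⊃ (P ⊃ Q)): min(1, 1 − 0.57 + 0.26) = 0.69
  (P ∨ P) = max(0.91, 0.91) = 0.91
  ((P ∨ P) ⊃ R): min(1, 1 − 0.91 + 0.76) = 0.85
  (((R ⊃ (R ⊃ (¬P ∧ P))) ⊃ (P ⊃ Q)) ⊃ ((P ∨ P) ⊃ R)): min(1, 1 − 0.69 + 0.85) = 1
  Łukasiewicz value = 1
Difference: 0.76 − 1 = -0.24

-0.24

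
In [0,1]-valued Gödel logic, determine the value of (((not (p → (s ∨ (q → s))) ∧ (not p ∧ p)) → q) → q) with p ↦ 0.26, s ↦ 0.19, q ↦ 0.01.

0.01

(q → s): 0.01 ≤ 0.19, so result = 1
(s ∨ (q → s)) = max(0.19, 1) = 1
(p → (s ∨ (q → s))): 0.26 ≤ 1, so result = 1
not (p → (s ∨ (q → s))): Gödel ¬ of 1 = 0 (operand ≠ 0)
not p: Gödel ¬ of 0.26 = 0 (operand ≠ 0)
(not p ∧ p) = min(0, 0.26) = 0
(not (p → (s ∨ (q → s))) ∧ (not p ∧ p)) = min(0, 0) = 0
((not (p → (s ∨ (q → s))) ∧ (not p ∧ p)) → q): 0 ≤ 0.01, so result = 1
(((not (p → (s ∨ (q → s))) ∧ (not p ∧ p)) → q) → q): 1 > 0.01, so result = 0.01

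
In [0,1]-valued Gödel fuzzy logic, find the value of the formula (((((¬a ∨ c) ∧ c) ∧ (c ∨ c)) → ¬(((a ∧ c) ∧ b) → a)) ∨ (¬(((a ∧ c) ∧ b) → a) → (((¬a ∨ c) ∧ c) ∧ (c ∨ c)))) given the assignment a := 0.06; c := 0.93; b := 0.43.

¬a: Gödel ¬ of 0.06 = 0 (operand ≠ 0)
(¬a ∨ c) = max(0, 0.93) = 0.93
((¬a ∨ c) ∧ c) = min(0.93, 0.93) = 0.93
(c ∨ c) = max(0.93, 0.93) = 0.93
(((¬a ∨ c) ∧ c) ∧ (c ∨ c)) = min(0.93, 0.93) = 0.93
(a ∧ c) = min(0.06, 0.93) = 0.06
((a ∧ c) ∧ b) = min(0.06, 0.43) = 0.06
(((a ∧ c) ∧ b) → a): 0.06 ≤ 0.06, so result = 1
¬(((a ∧ c) ∧ b) → a): Gödel ¬ of 1 = 0 (operand ≠ 0)
((((¬a ∨ c) ∧ c) ∧ (c ∨ c)) → ¬(((a ∧ c) ∧ b) → a)): 0.93 > 0, so result = 0
(a ∧ c) = min(0.06, 0.93) = 0.06
((a ∧ c) ∧ b) = min(0.06, 0.43) = 0.06
(((a ∧ c) ∧ b) → a): 0.06 ≤ 0.06, so result = 1
¬(((a ∧ c) ∧ b) → a): Gödel ¬ of 1 = 0 (operand ≠ 0)
¬a: Gödel ¬ of 0.06 = 0 (operand ≠ 0)
(¬a ∨ c) = max(0, 0.93) = 0.93
((¬a ∨ c) ∧ c) = min(0.93, 0.93) = 0.93
(c ∨ c) = max(0.93, 0.93) = 0.93
(((¬a ∨ c) ∧ c) ∧ (c ∨ c)) = min(0.93, 0.93) = 0.93
(¬(((a ∧ c) ∧ b) → a) → (((¬a ∨ c) ∧ c) ∧ (c ∨ c))): 0 ≤ 0.93, so result = 1
(((((¬a ∨ c) ∧ c) ∧ (c ∨ c)) → ¬(((a ∧ c) ∧ b) → a)) ∨ (¬(((a ∧ c) ∧ b) → a) → (((¬a ∨ c) ∧ c) ∧ (c ∨ c)))) = max(0, 1) = 1

1.00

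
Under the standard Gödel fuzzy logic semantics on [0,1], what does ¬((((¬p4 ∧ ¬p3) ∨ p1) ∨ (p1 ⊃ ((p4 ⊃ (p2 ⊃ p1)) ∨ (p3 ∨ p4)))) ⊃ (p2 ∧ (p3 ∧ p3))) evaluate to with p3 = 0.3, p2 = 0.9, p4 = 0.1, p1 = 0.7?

0.00

¬p4: Gödel ¬ of 0.1 = 0 (operand ≠ 0)
¬p3: Gödel ¬ of 0.3 = 0 (operand ≠ 0)
(¬p4 ∧ ¬p3) = min(0, 0) = 0
((¬p4 ∧ ¬p3) ∨ p1) = max(0, 0.7) = 0.7
(p2 ⊃ p1): 0.9 > 0.7, so result = 0.7
(p4 ⊃ (p2 ⊃ p1)): 0.1 ≤ 0.7, so result = 1
(p3 ∨ p4) = max(0.3, 0.1) = 0.3
((p4 ⊃ (p2 ⊃ p1)) ∨ (p3 ∨ p4)) = max(1, 0.3) = 1
(p1 ⊃ ((p4 ⊃ (p2 ⊃ p1)) ∨ (p3 ∨ p4))): 0.7 ≤ 1, so result = 1
(((¬p4 ∧ ¬p3) ∨ p1) ∨ (p1 ⊃ ((p4 ⊃ (p2 ⊃ p1)) ∨ (p3 ∨ p4)))) = max(0.7, 1) = 1
(p3 ∧ p3) = min(0.3, 0.3) = 0.3
(p2 ∧ (p3 ∧ p3)) = min(0.9, 0.3) = 0.3
((((¬p4 ∧ ¬p3) ∨ p1) ∨ (p1 ⊃ ((p4 ⊃ (p2 ⊃ p1)) ∨ (p3 ∨ p4)))) ⊃ (p2 ∧ (p3 ∧ p3))): 1 > 0.3, so result = 0.3
¬((((¬p4 ∧ ¬p3) ∨ p1) ∨ (p1 ⊃ ((p4 ⊃ (p2 ⊃ p1)) ∨ (p3 ∨ p4)))) ⊃ (p2 ∧ (p3 ∧ p3))): Gödel ¬ of 0.3 = 0 (operand ≠ 0)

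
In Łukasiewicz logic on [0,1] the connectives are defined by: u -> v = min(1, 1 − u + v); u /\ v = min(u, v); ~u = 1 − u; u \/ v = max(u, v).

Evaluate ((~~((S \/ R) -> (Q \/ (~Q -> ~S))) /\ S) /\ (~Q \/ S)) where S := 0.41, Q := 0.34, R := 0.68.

(S \/ R) = max(0.41, 0.68) = 0.68
~Q: Łukasiewicz ¬ gives 1 − 0.34 = 0.66
~S: Łukasiewicz ¬ gives 1 − 0.41 = 0.59
(~Q -> ~S): min(1, 1 − 0.66 + 0.59) = 0.93
(Q \/ (~Q -> ~S)) = max(0.34, 0.93) = 0.93
((S \/ R) -> (Q \/ (~Q -> ~S))): min(1, 1 − 0.68 + 0.93) = 1
~((S \/ R) -> (Q \/ (~Q -> ~S))): Łukasiewicz ¬ gives 1 − 1 = 0
~~((S \/ R) -> (Q \/ (~Q -> ~S))): Łukasiewicz ¬ gives 1 − 0 = 1
(~~((S \/ R) -> (Q \/ (~Q -> ~S))) /\ S) = min(1, 0.41) = 0.41
~Q: Łukasiewicz ¬ gives 1 − 0.34 = 0.66
(~Q \/ S) = max(0.66, 0.41) = 0.66
((~~((S \/ R) -> (Q \/ (~Q -> ~S))) /\ S) /\ (~Q \/ S)) = min(0.41, 0.66) = 0.41

0.41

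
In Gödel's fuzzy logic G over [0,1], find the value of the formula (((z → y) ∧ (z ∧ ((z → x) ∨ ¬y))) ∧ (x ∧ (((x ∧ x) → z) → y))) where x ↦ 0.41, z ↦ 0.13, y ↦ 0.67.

0.13

(z → y): 0.13 ≤ 0.67, so result = 1
(z → x): 0.13 ≤ 0.41, so result = 1
¬y: Gödel ¬ of 0.67 = 0 (operand ≠ 0)
((z → x) ∨ ¬y) = max(1, 0) = 1
(z ∧ ((z → x) ∨ ¬y)) = min(0.13, 1) = 0.13
((z → y) ∧ (z ∧ ((z → x) ∨ ¬y))) = min(1, 0.13) = 0.13
(x ∧ x) = min(0.41, 0.41) = 0.41
((x ∧ x) → z): 0.41 > 0.13, so result = 0.13
(((x ∧ x) → z) → y): 0.13 ≤ 0.67, so result = 1
(x ∧ (((x ∧ x) → z) → y)) = min(0.41, 1) = 0.41
(((z → y) ∧ (z ∧ ((z → x) ∨ ¬y))) ∧ (x ∧ (((x ∧ x) → z) → y))) = min(0.13, 0.41) = 0.13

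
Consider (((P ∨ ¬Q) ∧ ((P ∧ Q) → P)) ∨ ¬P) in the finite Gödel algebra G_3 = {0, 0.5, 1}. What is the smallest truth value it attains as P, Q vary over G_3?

0.50

The minimum is attained at P = 0.5, Q = 0.5:
  ¬Q: Gödel ¬ of 0.5 = 0 (operand ≠ 0)
  (P ∨ ¬Q) = max(0.5, 0) = 0.5
  (P ∧ Q) = min(0.5, 0.5) = 0.5
  ((P ∧ Q) → P): 0.5 ≤ 0.5, so result = 1
  ((P ∨ ¬Q) ∧ ((P ∧ Q) → P)) = min(0.5, 1) = 0.5
  ¬P: Gödel ¬ of 0.5 = 0 (operand ≠ 0)
  (((P ∨ ¬Q) ∧ ((P ∧ Q) → P)) ∨ ¬P) = max(0.5, 0) = 0.5
Checking all 9 assignments confirms none give a value below 0.50.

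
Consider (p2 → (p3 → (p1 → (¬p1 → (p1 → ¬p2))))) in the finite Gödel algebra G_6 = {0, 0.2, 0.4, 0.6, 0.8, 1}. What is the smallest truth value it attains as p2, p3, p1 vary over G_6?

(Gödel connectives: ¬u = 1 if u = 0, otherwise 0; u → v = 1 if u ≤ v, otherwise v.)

Every assignment gives 1. For instance at p2 = 0, p3 = 0, p1 = 0:
  ¬p1: Gödel ¬ of 0 = 1 (operand is 0)
  ¬p2: Gödel ¬ of 0 = 1 (operand is 0)
  (p1 → ¬p2): 0 ≤ 1, so result = 1
  (¬p1 → (p1 → ¬p2)): 1 ≤ 1, so result = 1
  (p1 → (¬p1 → (p1 → ¬p2))): 0 ≤ 1, so result = 1
  (p3 → (p1 → (¬p1 → (p1 → ¬p2)))): 0 ≤ 1, so result = 1
  (p2 → (p3 → (p1 → (¬p1 → (p1 → ¬p2))))): 0 ≤ 1, so result = 1
All 216 assignments give value 1 — the formula is a G_6-tautology.

1.00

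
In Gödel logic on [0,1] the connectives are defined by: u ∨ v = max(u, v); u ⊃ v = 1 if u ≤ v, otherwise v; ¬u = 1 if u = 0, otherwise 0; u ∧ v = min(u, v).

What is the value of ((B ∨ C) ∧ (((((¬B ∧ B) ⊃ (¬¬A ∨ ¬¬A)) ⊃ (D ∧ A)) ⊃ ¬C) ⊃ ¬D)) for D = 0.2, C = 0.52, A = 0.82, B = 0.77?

(B ∨ C) = max(0.77, 0.52) = 0.77
¬B: Gödel ¬ of 0.77 = 0 (operand ≠ 0)
(¬B ∧ B) = min(0, 0.77) = 0
¬A: Gödel ¬ of 0.82 = 0 (operand ≠ 0)
¬¬A: Gödel ¬ of 0 = 1 (operand is 0)
¬A: Gödel ¬ of 0.82 = 0 (operand ≠ 0)
¬¬A: Gödel ¬ of 0 = 1 (operand is 0)
(¬¬A ∨ ¬¬A) = max(1, 1) = 1
((¬B ∧ B) ⊃ (¬¬A ∨ ¬¬A)): 0 ≤ 1, so result = 1
(D ∧ A) = min(0.2, 0.82) = 0.2
(((¬B ∧ B) ⊃ (¬¬A ∨ ¬¬A)) ⊃ (D ∧ A)): 1 > 0.2, so result = 0.2
¬C: Gödel ¬ of 0.52 = 0 (operand ≠ 0)
((((¬B ∧ B) ⊃ (¬¬A ∨ ¬¬A)) ⊃ (D ∧ A)) ⊃ ¬C): 0.2 > 0, so result = 0
¬D: Gödel ¬ of 0.2 = 0 (operand ≠ 0)
(((((¬B ∧ B) ⊃ (¬¬A ∨ ¬¬A)) ⊃ (D ∧ A)) ⊃ ¬C) ⊃ ¬D): 0 ≤ 0, so result = 1
((B ∨ C) ∧ (((((¬B ∧ B) ⊃ (¬¬A ∨ ¬¬A)) ⊃ (D ∧ A)) ⊃ ¬C) ⊃ ¬D)) = min(0.77, 1) = 0.77

0.77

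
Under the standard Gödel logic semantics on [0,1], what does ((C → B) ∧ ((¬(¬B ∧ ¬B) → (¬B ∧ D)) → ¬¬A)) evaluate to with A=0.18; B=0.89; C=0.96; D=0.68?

(C → B): 0.96 > 0.89, so result = 0.89
¬B: Gödel ¬ of 0.89 = 0 (operand ≠ 0)
¬B: Gödel ¬ of 0.89 = 0 (operand ≠ 0)
(¬B ∧ ¬B) = min(0, 0) = 0
¬(¬B ∧ ¬B): Gödel ¬ of 0 = 1 (operand is 0)
¬B: Gödel ¬ of 0.89 = 0 (operand ≠ 0)
(¬B ∧ D) = min(0, 0.68) = 0
(¬(¬B ∧ ¬B) → (¬B ∧ D)): 1 > 0, so result = 0
¬A: Gödel ¬ of 0.18 = 0 (operand ≠ 0)
¬¬A: Gödel ¬ of 0 = 1 (operand is 0)
((¬(¬B ∧ ¬B) → (¬B ∧ D)) → ¬¬A): 0 ≤ 1, so result = 1
((C → B) ∧ ((¬(¬B ∧ ¬B) → (¬B ∧ D)) → ¬¬A)) = min(0.89, 1) = 0.89

0.89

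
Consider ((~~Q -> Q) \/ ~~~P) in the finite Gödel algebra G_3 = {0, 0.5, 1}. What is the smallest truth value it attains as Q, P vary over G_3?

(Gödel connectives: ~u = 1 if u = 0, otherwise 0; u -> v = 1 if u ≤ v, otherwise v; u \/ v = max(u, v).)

0.50

The minimum is attained at Q = 0.5, P = 0.5:
  ~Q: Gödel ¬ of 0.5 = 0 (operand ≠ 0)
  ~~Q: Gödel ¬ of 0 = 1 (operand is 0)
  (~~Q -> Q): 1 > 0.5, so result = 0.5
  ~P: Gödel ¬ of 0.5 = 0 (operand ≠ 0)
  ~~P: Gödel ¬ of 0 = 1 (operand is 0)
  ~~~P: Gödel ¬ of 1 = 0 (operand ≠ 0)
  ((~~Q -> Q) \/ ~~~P) = max(0.5, 0) = 0.5
Checking all 9 assignments confirms none give a value below 0.50.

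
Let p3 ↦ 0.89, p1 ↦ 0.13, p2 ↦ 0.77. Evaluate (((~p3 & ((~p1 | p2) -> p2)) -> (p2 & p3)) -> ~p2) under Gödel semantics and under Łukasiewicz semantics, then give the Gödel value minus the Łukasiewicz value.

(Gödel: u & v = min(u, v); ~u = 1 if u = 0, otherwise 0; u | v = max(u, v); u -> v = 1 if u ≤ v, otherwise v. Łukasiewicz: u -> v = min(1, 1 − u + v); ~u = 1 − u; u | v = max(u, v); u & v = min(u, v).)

Gödel evaluation:
  ~p3: Gödel ¬ of 0.89 = 0 (operand ≠ 0)
  ~p1: Gödel ¬ of 0.13 = 0 (operand ≠ 0)
  (~p1 | p2) = max(0, 0.77) = 0.77
  ((~p1 | p2) -> p2): 0.77 ≤ 0.77, so result = 1
  (~p3 & ((~p1 | p2) -> p2)) = min(0, 1) = 0
  (p2 & p3) = min(0.77, 0.89) = 0.77
  ((~p3 & ((~p1 | p2) -> p2)) -> (p2 & p3)): 0 ≤ 0.77, so result = 1
  ~p2: Gödel ¬ of 0.77 = 0 (operand ≠ 0)
  (((~p3 & ((~p1 | p2) -> p2)) -> (p2 & p3)) -> ~p2): 1 > 0, so result = 0
  Gödel value = 0
Łukasiewicz evaluation:
  ~p3: Łukasiewicz ¬ gives 1 − 0.89 = 0.11
  ~p1: Łukasiewicz ¬ gives 1 − 0.13 = 0.87
  (~p1 | p2) = max(0.87, 0.77) = 0.87
  ((~p1 | p2) -> p2): min(1, 1 − 0.87 + 0.77) = 0.9
  (~p3 & ((~p1 | p2) -> p2)) = min(0.11, 0.9) = 0.11
  (p2 & p3) = min(0.77, 0.89) = 0.77
  ((~p3 & ((~p1 | p2) -> p2)) -> (p2 & p3)): min(1, 1 − 0.11 + 0.77) = 1
  ~p2: Łukasiewicz ¬ gives 1 − 0.77 = 0.23
  (((~p3 & ((~p1 | p2) -> p2)) -> (p2 & p3)) -> ~p2): min(1, 1 − 1 + 0.23) = 0.23
  Łukasiewicz value = 0.23
Difference: 0 − 0.23 = -0.23

-0.23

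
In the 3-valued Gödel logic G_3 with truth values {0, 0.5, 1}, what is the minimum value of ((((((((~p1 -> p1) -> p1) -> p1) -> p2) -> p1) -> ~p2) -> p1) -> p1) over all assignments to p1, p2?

The minimum is attained at p1 = 0.5, p2 = 0.5:
  ~p1: Gödel ¬ of 0.5 = 0 (operand ≠ 0)
  (~p1 -> p1): 0 ≤ 0.5, so result = 1
  ((~p1 -> p1) -> p1): 1 > 0.5, so result = 0.5
  (((~p1 -> p1) -> p1) -> p1): 0.5 ≤ 0.5, so result = 1
  ((((~p1 -> p1) -> p1) -> p1) -> p2): 1 > 0.5, so result = 0.5
  (((((~p1 -> p1) -> p1) -> p1) -> p2) -> p1): 0.5 ≤ 0.5, so result = 1
  ~p2: Gödel ¬ of 0.5 = 0 (operand ≠ 0)
  ((((((~p1 -> p1) -> p1) -> p1) -> p2) -> p1) -> ~p2): 1 > 0, so result = 0
  (((((((~p1 -> p1) -> p1) -> p1) -> p2) -> p1) -> ~p2) -> p1): 0 ≤ 0.5, so result = 1
  ((((((((~p1 -> p1) -> p1) -> p1) -> p2) -> p1) -> ~p2) -> p1) -> p1): 1 > 0.5, so result = 0.5
Checking all 9 assignments confirms none give a value below 0.50.

0.50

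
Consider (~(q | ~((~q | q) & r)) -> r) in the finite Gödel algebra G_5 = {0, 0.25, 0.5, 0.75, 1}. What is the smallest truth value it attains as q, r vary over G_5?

0.25

The minimum is attained at q = 0, r = 0.25:
  ~q: Gödel ¬ of 0 = 1 (operand is 0)
  (~q | q) = max(1, 0) = 1
  ((~q | q) & r) = min(1, 0.25) = 0.25
  ~((~q | q) & r): Gödel ¬ of 0.25 = 0 (operand ≠ 0)
  (q | ~((~q | q) & r)) = max(0, 0) = 0
  ~(q | ~((~q | q) & r)): Gödel ¬ of 0 = 1 (operand is 0)
  (~(q | ~((~q | q) & r)) -> r): 1 > 0.25, so result = 0.25
Checking all 25 assignments confirms none give a value below 0.25.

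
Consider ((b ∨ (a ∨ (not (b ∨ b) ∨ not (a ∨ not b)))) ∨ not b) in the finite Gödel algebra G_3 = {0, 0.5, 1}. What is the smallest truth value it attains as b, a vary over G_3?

0.50

The minimum is attained at b = 0.5, a = 0.5:
  (b ∨ b) = max(0.5, 0.5) = 0.5
  not (b ∨ b): Gödel ¬ of 0.5 = 0 (operand ≠ 0)
  not b: Gödel ¬ of 0.5 = 0 (operand ≠ 0)
  (a ∨ not b) = max(0.5, 0) = 0.5
  not (a ∨ not b): Gödel ¬ of 0.5 = 0 (operand ≠ 0)
  (not (b ∨ b) ∨ not (a ∨ not b)) = max(0, 0) = 0
  (a ∨ (not (b ∨ b) ∨ not (a ∨ not b))) = max(0.5, 0) = 0.5
  (b ∨ (a ∨ (not (b ∨ b) ∨ not (a ∨ not b)))) = max(0.5, 0.5) = 0.5
  not b: Gödel ¬ of 0.5 = 0 (operand ≠ 0)
  ((b ∨ (a ∨ (not (b ∨ b) ∨ not (a ∨ not b)))) ∨ not b) = max(0.5, 0) = 0.5
Checking all 9 assignments confirms none give a value below 0.50.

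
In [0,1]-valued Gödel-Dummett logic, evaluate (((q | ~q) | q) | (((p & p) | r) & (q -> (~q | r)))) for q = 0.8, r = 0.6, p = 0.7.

~q: Gödel ¬ of 0.8 = 0 (operand ≠ 0)
(q | ~q) = max(0.8, 0) = 0.8
((q | ~q) | q) = max(0.8, 0.8) = 0.8
(p & p) = min(0.7, 0.7) = 0.7
((p & p) | r) = max(0.7, 0.6) = 0.7
~q: Gödel ¬ of 0.8 = 0 (operand ≠ 0)
(~q | r) = max(0, 0.6) = 0.6
(q -> (~q | r)): 0.8 > 0.6, so result = 0.6
(((p & p) | r) & (q -> (~q | r))) = min(0.7, 0.6) = 0.6
(((q | ~q) | q) | (((p & p) | r) & (q -> (~q | r)))) = max(0.8, 0.6) = 0.8

0.80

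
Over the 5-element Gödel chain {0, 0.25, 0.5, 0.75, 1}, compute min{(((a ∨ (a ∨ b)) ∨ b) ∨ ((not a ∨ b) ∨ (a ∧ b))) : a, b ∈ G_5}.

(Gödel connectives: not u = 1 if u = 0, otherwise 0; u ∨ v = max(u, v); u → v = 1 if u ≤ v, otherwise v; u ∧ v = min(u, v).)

The minimum is attained at a = 0.25, b = 0:
  (a ∨ b) = max(0.25, 0) = 0.25
  (a ∨ (a ∨ b)) = max(0.25, 0.25) = 0.25
  ((a ∨ (a ∨ b)) ∨ b) = max(0.25, 0) = 0.25
  not a: Gödel ¬ of 0.25 = 0 (operand ≠ 0)
  (not a ∨ b) = max(0, 0) = 0
  (a ∧ b) = min(0.25, 0) = 0
  ((not a ∨ b) ∨ (a ∧ b)) = max(0, 0) = 0
  (((a ∨ (a ∨ b)) ∨ b) ∨ ((not a ∨ b) ∨ (a ∧ b))) = max(0.25, 0) = 0.25
Checking all 25 assignments confirms none give a value below 0.25.

0.25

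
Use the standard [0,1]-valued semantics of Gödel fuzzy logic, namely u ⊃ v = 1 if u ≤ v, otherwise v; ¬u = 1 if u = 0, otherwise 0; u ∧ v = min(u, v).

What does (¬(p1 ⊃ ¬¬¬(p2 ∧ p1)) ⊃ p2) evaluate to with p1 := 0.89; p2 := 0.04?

0.04

(p2 ∧ p1) = min(0.04, 0.89) = 0.04
¬(p2 ∧ p1): Gödel ¬ of 0.04 = 0 (operand ≠ 0)
¬¬(p2 ∧ p1): Gödel ¬ of 0 = 1 (operand is 0)
¬¬¬(p2 ∧ p1): Gödel ¬ of 1 = 0 (operand ≠ 0)
(p1 ⊃ ¬¬¬(p2 ∧ p1)): 0.89 > 0, so result = 0
¬(p1 ⊃ ¬¬¬(p2 ∧ p1)): Gödel ¬ of 0 = 1 (operand is 0)
(¬(p1 ⊃ ¬¬¬(p2 ∧ p1)) ⊃ p2): 1 > 0.04, so result = 0.04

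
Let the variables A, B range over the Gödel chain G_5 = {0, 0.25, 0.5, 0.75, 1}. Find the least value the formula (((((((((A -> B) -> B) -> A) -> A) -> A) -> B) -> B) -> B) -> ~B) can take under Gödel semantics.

The minimum is attained at A = 0, B = 0.25:
  (A -> B): 0 ≤ 0.25, so result = 1
  ((A -> B) -> B): 1 > 0.25, so result = 0.25
  (((A -> B) -> B) -> A): 0.25 > 0, so result = 0
  ((((A -> B) -> B) -> A) -> A): 0 ≤ 0, so result = 1
  (((((A -> B) -> B) -> A) -> A) -> A): 1 > 0, so result = 0
  ((((((A -> B) -> B) -> A) -> A) -> A) -> B): 0 ≤ 0.25, so result = 1
  (((((((A -> B) -> B) -> A) -> A) -> A) -> B) -> B): 1 > 0.25, so result = 0.25
  ((((((((A -> B) -> B) -> A) -> A) -> A) -> B) -> B) -> B): 0.25 ≤ 0.25, so result = 1
  ~B: Gödel ¬ of 0.25 = 0 (operand ≠ 0)
  (((((((((A -> B) -> B) -> A) -> A) -> A) -> B) -> B) -> B) -> ~B): 1 > 0, so result = 0
Checking all 25 assignments confirms none give a value below 0.00.

0.00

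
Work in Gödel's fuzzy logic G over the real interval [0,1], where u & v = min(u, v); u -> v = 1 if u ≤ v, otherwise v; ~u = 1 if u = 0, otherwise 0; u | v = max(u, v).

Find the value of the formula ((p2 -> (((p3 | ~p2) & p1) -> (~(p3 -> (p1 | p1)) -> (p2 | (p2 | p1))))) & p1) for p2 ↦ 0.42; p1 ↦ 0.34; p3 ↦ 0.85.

0.34

~p2: Gödel ¬ of 0.42 = 0 (operand ≠ 0)
(p3 | ~p2) = max(0.85, 0) = 0.85
((p3 | ~p2) & p1) = min(0.85, 0.34) = 0.34
(p1 | p1) = max(0.34, 0.34) = 0.34
(p3 -> (p1 | p1)): 0.85 > 0.34, so result = 0.34
~(p3 -> (p1 | p1)): Gödel ¬ of 0.34 = 0 (operand ≠ 0)
(p2 | p1) = max(0.42, 0.34) = 0.42
(p2 | (p2 | p1)) = max(0.42, 0.42) = 0.42
(~(p3 -> (p1 | p1)) -> (p2 | (p2 | p1))): 0 ≤ 0.42, so result = 1
(((p3 | ~p2) & p1) -> (~(p3 -> (p1 | p1)) -> (p2 | (p2 | p1)))): 0.34 ≤ 1, so result = 1
(p2 -> (((p3 | ~p2) & p1) -> (~(p3 -> (p1 | p1)) -> (p2 | (p2 | p1))))): 0.42 ≤ 1, so result = 1
((p2 -> (((p3 | ~p2) & p1) -> (~(p3 -> (p1 | p1)) -> (p2 | (p2 | p1))))) & p1) = min(1, 0.34) = 0.34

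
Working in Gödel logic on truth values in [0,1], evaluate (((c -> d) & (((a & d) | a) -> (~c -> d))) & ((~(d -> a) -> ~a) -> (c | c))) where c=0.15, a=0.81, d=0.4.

0.15

(c -> d): 0.15 ≤ 0.4, so result = 1
(a & d) = min(0.81, 0.4) = 0.4
((a & d) | a) = max(0.4, 0.81) = 0.81
~c: Gödel ¬ of 0.15 = 0 (operand ≠ 0)
(~c -> d): 0 ≤ 0.4, so result = 1
(((a & d) | a) -> (~c -> d)): 0.81 ≤ 1, so result = 1
((c -> d) & (((a & d) | a) -> (~c -> d))) = min(1, 1) = 1
(d -> a): 0.4 ≤ 0.81, so result = 1
~(d -> a): Gödel ¬ of 1 = 0 (operand ≠ 0)
~a: Gödel ¬ of 0.81 = 0 (operand ≠ 0)
(~(d -> a) -> ~a): 0 ≤ 0, so result = 1
(c | c) = max(0.15, 0.15) = 0.15
((~(d -> a) -> ~a) -> (c | c)): 1 > 0.15, so result = 0.15
(((c -> d) & (((a & d) | a) -> (~c -> d))) & ((~(d -> a) -> ~a) -> (c | c))) = min(1, 0.15) = 0.15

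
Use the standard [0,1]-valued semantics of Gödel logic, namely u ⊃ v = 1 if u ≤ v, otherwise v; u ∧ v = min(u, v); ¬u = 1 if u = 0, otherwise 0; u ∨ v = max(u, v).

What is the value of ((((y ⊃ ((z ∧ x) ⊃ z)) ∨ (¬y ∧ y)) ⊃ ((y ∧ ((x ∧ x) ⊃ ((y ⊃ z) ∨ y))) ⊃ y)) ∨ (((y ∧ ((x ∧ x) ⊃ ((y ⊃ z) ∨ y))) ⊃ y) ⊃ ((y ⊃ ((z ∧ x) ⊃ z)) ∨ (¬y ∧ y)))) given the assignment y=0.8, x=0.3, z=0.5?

1.00

(z ∧ x) = min(0.5, 0.3) = 0.3
((z ∧ x) ⊃ z): 0.3 ≤ 0.5, so result = 1
(y ⊃ ((z ∧ x) ⊃ z)): 0.8 ≤ 1, so result = 1
¬y: Gödel ¬ of 0.8 = 0 (operand ≠ 0)
(¬y ∧ y) = min(0, 0.8) = 0
((y ⊃ ((z ∧ x) ⊃ z)) ∨ (¬y ∧ y)) = max(1, 0) = 1
(x ∧ x) = min(0.3, 0.3) = 0.3
(y ⊃ z): 0.8 > 0.5, so result = 0.5
((y ⊃ z) ∨ y) = max(0.5, 0.8) = 0.8
((x ∧ x) ⊃ ((y ⊃ z) ∨ y)): 0.3 ≤ 0.8, so result = 1
(y ∧ ((x ∧ x) ⊃ ((y ⊃ z) ∨ y))) = min(0.8, 1) = 0.8
((y ∧ ((x ∧ x) ⊃ ((y ⊃ z) ∨ y))) ⊃ y): 0.8 ≤ 0.8, so result = 1
(((y ⊃ ((z ∧ x) ⊃ z)) ∨ (¬y ∧ y)) ⊃ ((y ∧ ((x ∧ x) ⊃ ((y ⊃ z) ∨ y))) ⊃ y)): 1 ≤ 1, so result = 1
(x ∧ x) = min(0.3, 0.3) = 0.3
(y ⊃ z): 0.8 > 0.5, so result = 0.5
((y ⊃ z) ∨ y) = max(0.5, 0.8) = 0.8
((x ∧ x) ⊃ ((y ⊃ z) ∨ y)): 0.3 ≤ 0.8, so result = 1
(y ∧ ((x ∧ x) ⊃ ((y ⊃ z) ∨ y))) = min(0.8, 1) = 0.8
((y ∧ ((x ∧ x) ⊃ ((y ⊃ z) ∨ y))) ⊃ y): 0.8 ≤ 0.8, so result = 1
(z ∧ x) = min(0.5, 0.3) = 0.3
((z ∧ x) ⊃ z): 0.3 ≤ 0.5, so result = 1
(y ⊃ ((z ∧ x) ⊃ z)): 0.8 ≤ 1, so result = 1
¬y: Gödel ¬ of 0.8 = 0 (operand ≠ 0)
(¬y ∧ y) = min(0, 0.8) = 0
((y ⊃ ((z ∧ x) ⊃ z)) ∨ (¬y ∧ y)) = max(1, 0) = 1
(((y ∧ ((x ∧ x) ⊃ ((y ⊃ z) ∨ y))) ⊃ y) ⊃ ((y ⊃ ((z ∧ x) ⊃ z)) ∨ (¬y ∧ y))): 1 ≤ 1, so result = 1
((((y ⊃ ((z ∧ x) ⊃ z)) ∨ (¬y ∧ y)) ⊃ ((y ∧ ((x ∧ x) ⊃ ((y ⊃ z) ∨ y))) ⊃ y)) ∨ (((y ∧ ((x ∧ x) ⊃ ((y ⊃ z) ∨ y))) ⊃ y) ⊃ ((y ⊃ ((z ∧ x) ⊃ z)) ∨ (¬y ∧ y)))) = max(1, 1) = 1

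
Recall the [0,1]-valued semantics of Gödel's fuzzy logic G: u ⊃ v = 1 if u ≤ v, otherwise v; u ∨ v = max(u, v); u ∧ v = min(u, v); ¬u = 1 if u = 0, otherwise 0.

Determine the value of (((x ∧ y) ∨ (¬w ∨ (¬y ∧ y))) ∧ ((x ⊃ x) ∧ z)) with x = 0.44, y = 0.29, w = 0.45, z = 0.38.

(x ∧ y) = min(0.44, 0.29) = 0.29
¬w: Gödel ¬ of 0.45 = 0 (operand ≠ 0)
¬y: Gödel ¬ of 0.29 = 0 (operand ≠ 0)
(¬y ∧ y) = min(0, 0.29) = 0
(¬w ∨ (¬y ∧ y)) = max(0, 0) = 0
((x ∧ y) ∨ (¬w ∨ (¬y ∧ y))) = max(0.29, 0) = 0.29
(x ⊃ x): 0.44 ≤ 0.44, so result = 1
((x ⊃ x) ∧ z) = min(1, 0.38) = 0.38
(((x ∧ y) ∨ (¬w ∨ (¬y ∧ y))) ∧ ((x ⊃ x) ∧ z)) = min(0.29, 0.38) = 0.29

0.29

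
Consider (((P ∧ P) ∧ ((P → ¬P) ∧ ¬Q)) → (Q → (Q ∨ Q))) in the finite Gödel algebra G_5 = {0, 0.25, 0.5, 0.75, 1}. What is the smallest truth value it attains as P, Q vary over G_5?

1.00

Every assignment gives 1. For instance at P = 0, Q = 0:
  (P ∧ P) = min(0, 0) = 0
  ¬P: Gödel ¬ of 0 = 1 (operand is 0)
  (P → ¬P): 0 ≤ 1, so result = 1
  ¬Q: Gödel ¬ of 0 = 1 (operand is 0)
  ((P → ¬P) ∧ ¬Q) = min(1, 1) = 1
  ((P ∧ P) ∧ ((P → ¬P) ∧ ¬Q)) = min(0, 1) = 0
  (Q ∨ Q) = max(0, 0) = 0
  (Q → (Q ∨ Q)): 0 ≤ 0, so result = 1
  (((P ∧ P) ∧ ((P → ¬P) ∧ ¬Q)) → (Q → (Q ∨ Q))): 0 ≤ 1, so result = 1
All 25 assignments give value 1 — the formula is a G_5-tautology.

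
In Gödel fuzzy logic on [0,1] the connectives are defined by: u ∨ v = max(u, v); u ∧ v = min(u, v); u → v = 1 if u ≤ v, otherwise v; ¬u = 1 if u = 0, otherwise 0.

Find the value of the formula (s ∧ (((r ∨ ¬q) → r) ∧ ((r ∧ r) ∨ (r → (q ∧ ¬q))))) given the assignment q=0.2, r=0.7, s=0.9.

0.70

¬q: Gödel ¬ of 0.2 = 0 (operand ≠ 0)
(r ∨ ¬q) = max(0.7, 0) = 0.7
((r ∨ ¬q) → r): 0.7 ≤ 0.7, so result = 1
(r ∧ r) = min(0.7, 0.7) = 0.7
¬q: Gödel ¬ of 0.2 = 0 (operand ≠ 0)
(q ∧ ¬q) = min(0.2, 0) = 0
(r → (q ∧ ¬q)): 0.7 > 0, so result = 0
((r ∧ r) ∨ (r → (q ∧ ¬q))) = max(0.7, 0) = 0.7
(((r ∨ ¬q) → r) ∧ ((r ∧ r) ∨ (r → (q ∧ ¬q)))) = min(1, 0.7) = 0.7
(s ∧ (((r ∨ ¬q) → r) ∧ ((r ∧ r) ∨ (r → (q ∧ ¬q))))) = min(0.9, 0.7) = 0.7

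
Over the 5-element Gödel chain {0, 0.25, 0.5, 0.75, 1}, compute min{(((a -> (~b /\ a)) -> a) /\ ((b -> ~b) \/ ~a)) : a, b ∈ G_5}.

0.00

The minimum is attained at a = 0, b = 0:
  ~b: Gödel ¬ of 0 = 1 (operand is 0)
  (~b /\ a) = min(1, 0) = 0
  (a -> (~b /\ a)): 0 ≤ 0, so result = 1
  ((a -> (~b /\ a)) -> a): 1 > 0, so result = 0
  ~b: Gödel ¬ of 0 = 1 (operand is 0)
  (b -> ~b): 0 ≤ 1, so result = 1
  ~a: Gödel ¬ of 0 = 1 (operand is 0)
  ((b -> ~b) \/ ~a) = max(1, 1) = 1
  (((a -> (~b /\ a)) -> a) /\ ((b -> ~b) \/ ~a)) = min(0, 1) = 0
Checking all 25 assignments confirms none give a value below 0.00.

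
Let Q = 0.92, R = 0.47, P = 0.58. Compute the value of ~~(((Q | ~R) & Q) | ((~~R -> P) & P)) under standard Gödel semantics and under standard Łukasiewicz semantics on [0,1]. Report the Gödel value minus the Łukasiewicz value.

Gödel evaluation:
  ~R: Gödel ¬ of 0.47 = 0 (operand ≠ 0)
  (Q | ~R) = max(0.92, 0) = 0.92
  ((Q | ~R) & Q) = min(0.92, 0.92) = 0.92
  ~R: Gödel ¬ of 0.47 = 0 (operand ≠ 0)
  ~~R: Gödel ¬ of 0 = 1 (operand is 0)
  (~~R -> P): 1 > 0.58, so result = 0.58
  ((~~R -> P) & P) = min(0.58, 0.58) = 0.58
  (((Q | ~R) & Q) | ((~~R -> P) & P)) = max(0.92, 0.58) = 0.92
  ~(((Q | ~R) & Q) | ((~~R -> P) & P)): Gödel ¬ of 0.92 = 0 (operand ≠ 0)
  ~~(((Q | ~R) & Q) | ((~~R -> P) & P)): Gödel ¬ of 0 = 1 (operand is 0)
  Gödel value = 1
Łukasiewicz evaluation:
  ~R: Łukasiewicz ¬ gives 1 − 0.47 = 0.53
  (Q | ~R) = max(0.92, 0.53) = 0.92
  ((Q | ~R) & Q) = min(0.92, 0.92) = 0.92
  ~R: Łukasiewicz ¬ gives 1 − 0.47 = 0.53
  ~~R: Łukasiewicz ¬ gives 1 − 0.53 = 0.47
  (~~R -> P): min(1, 1 − 0.47 + 0.58) = 1
  ((~~R -> P) & P) = min(1, 0.58) = 0.58
  (((Q | ~R) & Q) | ((~~R -> P) & P)) = max(0.92, 0.58) = 0.92
  ~(((Q | ~R) & Q) | ((~~R -> P) & P)): Łukasiewicz ¬ gives 1 − 0.92 = 0.08
  ~~(((Q | ~R) & Q) | ((~~R -> P) & P)): Łukasiewicz ¬ gives 1 − 0.08 = 0.92
  Łukasiewicz value = 0.92
Difference: 1 − 0.92 = 0.08

0.08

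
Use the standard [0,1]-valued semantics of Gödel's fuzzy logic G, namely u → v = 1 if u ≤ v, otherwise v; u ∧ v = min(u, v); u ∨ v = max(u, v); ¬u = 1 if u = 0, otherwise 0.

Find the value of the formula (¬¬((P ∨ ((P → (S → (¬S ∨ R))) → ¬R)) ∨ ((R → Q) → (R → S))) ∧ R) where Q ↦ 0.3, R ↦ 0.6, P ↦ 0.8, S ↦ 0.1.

0.60

¬S: Gödel ¬ of 0.1 = 0 (operand ≠ 0)
(¬S ∨ R) = max(0, 0.6) = 0.6
(S → (¬S ∨ R)): 0.1 ≤ 0.6, so result = 1
(P → (S → (¬S ∨ R))): 0.8 ≤ 1, so result = 1
¬R: Gödel ¬ of 0.6 = 0 (operand ≠ 0)
((P → (S → (¬S ∨ R))) → ¬R): 1 > 0, so result = 0
(P ∨ ((P → (S → (¬S ∨ R))) → ¬R)) = max(0.8, 0) = 0.8
(R → Q): 0.6 > 0.3, so result = 0.3
(R → S): 0.6 > 0.1, so result = 0.1
((R → Q) → (R → S)): 0.3 > 0.1, so result = 0.1
((P ∨ ((P → (S → (¬S ∨ R))) → ¬R)) ∨ ((R → Q) → (R → S))) = max(0.8, 0.1) = 0.8
¬((P ∨ ((P → (S → (¬S ∨ R))) → ¬R)) ∨ ((R → Q) → (R → S))): Gödel ¬ of 0.8 = 0 (operand ≠ 0)
¬¬((P ∨ ((P → (S → (¬S ∨ R))) → ¬R)) ∨ ((R → Q) → (R → S))): Gödel ¬ of 0 = 1 (operand is 0)
(¬¬((P ∨ ((P → (S → (¬S ∨ R))) → ¬R)) ∨ ((R → Q) → (R → S))) ∧ R) = min(1, 0.6) = 0.6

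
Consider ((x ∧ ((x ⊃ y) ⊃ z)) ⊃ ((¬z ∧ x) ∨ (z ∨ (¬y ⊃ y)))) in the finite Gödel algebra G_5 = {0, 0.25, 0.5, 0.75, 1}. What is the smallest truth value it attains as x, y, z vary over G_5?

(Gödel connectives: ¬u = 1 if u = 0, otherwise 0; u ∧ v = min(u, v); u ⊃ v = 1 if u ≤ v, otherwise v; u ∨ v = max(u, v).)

The minimum is attained at x = 0.5, y = 0, z = 0.25:
  (x ⊃ y): 0.5 > 0, so result = 0
  ((x ⊃ y) ⊃ z): 0 ≤ 0.25, so result = 1
  (x ∧ ((x ⊃ y) ⊃ z)) = min(0.5, 1) = 0.5
  ¬z: Gödel ¬ of 0.25 = 0 (operand ≠ 0)
  (¬z ∧ x) = min(0, 0.5) = 0
  ¬y: Gödel ¬ of 0 = 1 (operand is 0)
  (¬y ⊃ y): 1 > 0, so result = 0
  (z ∨ (¬y ⊃ y)) = max(0.25, 0) = 0.25
  ((¬z ∧ x) ∨ (z ∨ (¬y ⊃ y))) = max(0, 0.25) = 0.25
  ((x ∧ ((x ⊃ y) ⊃ z)) ⊃ ((¬z ∧ x) ∨ (z ∨ (¬y ⊃ y)))): 0.5 > 0.25, so result = 0.25
Checking all 125 assignments confirms none give a value below 0.25.

0.25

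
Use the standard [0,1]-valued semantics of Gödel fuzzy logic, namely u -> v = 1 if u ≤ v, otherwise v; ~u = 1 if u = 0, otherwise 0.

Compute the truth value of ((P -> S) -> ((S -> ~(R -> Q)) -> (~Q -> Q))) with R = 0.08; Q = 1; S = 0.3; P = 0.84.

(P -> S): 0.84 > 0.3, so result = 0.3
(R -> Q): 0.08 ≤ 1, so result = 1
~(R -> Q): Gödel ¬ of 1 = 0 (operand ≠ 0)
(S -> ~(R -> Q)): 0.3 > 0, so result = 0
~Q: Gödel ¬ of 1 = 0 (operand ≠ 0)
(~Q -> Q): 0 ≤ 1, so result = 1
((S -> ~(R -> Q)) -> (~Q -> Q)): 0 ≤ 1, so result = 1
((P -> S) -> ((S -> ~(R -> Q)) -> (~Q -> Q))): 0.3 ≤ 1, so result = 1

1.00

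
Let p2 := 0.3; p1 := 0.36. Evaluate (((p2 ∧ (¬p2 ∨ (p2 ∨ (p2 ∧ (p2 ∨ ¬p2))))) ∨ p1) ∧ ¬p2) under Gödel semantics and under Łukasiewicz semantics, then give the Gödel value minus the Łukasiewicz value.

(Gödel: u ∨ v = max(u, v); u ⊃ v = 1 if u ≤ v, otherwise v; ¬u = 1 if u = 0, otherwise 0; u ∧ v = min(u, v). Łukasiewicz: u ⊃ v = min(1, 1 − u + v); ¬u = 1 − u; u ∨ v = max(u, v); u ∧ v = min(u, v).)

Gödel evaluation:
  ¬p2: Gödel ¬ of 0.3 = 0 (operand ≠ 0)
  ¬p2: Gödel ¬ of 0.3 = 0 (operand ≠ 0)
  (p2 ∨ ¬p2) = max(0.3, 0) = 0.3
  (p2 ∧ (p2 ∨ ¬p2)) = min(0.3, 0.3) = 0.3
  (p2 ∨ (p2 ∧ (p2 ∨ ¬p2))) = max(0.3, 0.3) = 0.3
  (¬p2 ∨ (p2 ∨ (p2 ∧ (p2 ∨ ¬p2)))) = max(0, 0.3) = 0.3
  (p2 ∧ (¬p2 ∨ (p2 ∨ (p2 ∧ (p2 ∨ ¬p2))))) = min(0.3, 0.3) = 0.3
  ((p2 ∧ (¬p2 ∨ (p2 ∨ (p2 ∧ (p2 ∨ ¬p2))))) ∨ p1) = max(0.3, 0.36) = 0.36
  ¬p2: Gödel ¬ of 0.3 = 0 (operand ≠ 0)
  (((p2 ∧ (¬p2 ∨ (p2 ∨ (p2 ∧ (p2 ∨ ¬p2))))) ∨ p1) ∧ ¬p2) = min(0.36, 0) = 0
  Gödel value = 0
Łukasiewicz evaluation:
  ¬p2: Łukasiewicz ¬ gives 1 − 0.3 = 0.7
  ¬p2: Łukasiewicz ¬ gives 1 − 0.3 = 0.7
  (p2 ∨ ¬p2) = max(0.3, 0.7) = 0.7
  (p2 ∧ (p2 ∨ ¬p2)) = min(0.3, 0.7) = 0.3
  (p2 ∨ (p2 ∧ (p2 ∨ ¬p2))) = max(0.3, 0.3) = 0.3
  (¬p2 ∨ (p2 ∨ (p2 ∧ (p2 ∨ ¬p2)))) = max(0.7, 0.3) = 0.7
  (p2 ∧ (¬p2 ∨ (p2 ∨ (p2 ∧ (p2 ∨ ¬p2))))) = min(0.3, 0.7) = 0.3
  ((p2 ∧ (¬p2 ∨ (p2 ∨ (p2 ∧ (p2 ∨ ¬p2))))) ∨ p1) = max(0.3, 0.36) = 0.36
  ¬p2: Łukasiewicz ¬ gives 1 − 0.3 = 0.7
  (((p2 ∧ (¬p2 ∨ (p2 ∨ (p2 ∧ (p2 ∨ ¬p2))))) ∨ p1) ∧ ¬p2) = min(0.36, 0.7) = 0.36
  Łukasiewicz value = 0.36
Difference: 0 − 0.36 = -0.36

-0.36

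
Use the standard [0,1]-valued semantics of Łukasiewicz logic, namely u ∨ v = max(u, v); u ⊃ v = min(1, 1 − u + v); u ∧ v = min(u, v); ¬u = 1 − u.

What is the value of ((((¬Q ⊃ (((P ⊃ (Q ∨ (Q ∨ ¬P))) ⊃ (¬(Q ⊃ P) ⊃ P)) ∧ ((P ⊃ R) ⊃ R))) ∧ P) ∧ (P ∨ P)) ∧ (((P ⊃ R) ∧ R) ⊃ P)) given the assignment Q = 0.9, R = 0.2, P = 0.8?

¬Q: Łukasiewicz ¬ gives 1 − 0.9 = 0.1
¬P: Łukasiewicz ¬ gives 1 − 0.8 = 0.2
(Q ∨ ¬P) = max(0.9, 0.2) = 0.9
(Q ∨ (Q ∨ ¬P)) = max(0.9, 0.9) = 0.9
(P ⊃ (Q ∨ (Q ∨ ¬P))): min(1, 1 − 0.8 + 0.9) = 1
(Q ⊃ P): min(1, 1 − 0.9 + 0.8) = 0.9
¬(Q ⊃ P): Łukasiewicz ¬ gives 1 − 0.9 = 0.1
(¬(Q ⊃ P) ⊃ P): min(1, 1 − 0.1 + 0.8) = 1
((P ⊃ (Q ∨ (Q ∨ ¬P))) ⊃ (¬(Q ⊃ P) ⊃ P)): min(1, 1 − 1 + 1) = 1
(P ⊃ R): min(1, 1 − 0.8 + 0.2) = 0.4
((P ⊃ R) ⊃ R): min(1, 1 − 0.4 + 0.2) = 0.8
(((P ⊃ (Q ∨ (Q ∨ ¬P))) ⊃ (¬(Q ⊃ P) ⊃ P)) ∧ ((P ⊃ R) ⊃ R)) = min(1, 0.8) = 0.8
(¬Q ⊃ (((P ⊃ (Q ∨ (Q ∨ ¬P))) ⊃ (¬(Q ⊃ P) ⊃ P)) ∧ ((P ⊃ R) ⊃ R))): min(1, 1 − 0.1 + 0.8) = 1
((¬Q ⊃ (((P ⊃ (Q ∨ (Q ∨ ¬P))) ⊃ (¬(Q ⊃ P) ⊃ P)) ∧ ((P ⊃ R) ⊃ R))) ∧ P) = min(1, 0.8) = 0.8
(P ∨ P) = max(0.8, 0.8) = 0.8
(((¬Q ⊃ (((P ⊃ (Q ∨ (Q ∨ ¬P))) ⊃ (¬(Q ⊃ P) ⊃ P)) ∧ ((P ⊃ R) ⊃ R))) ∧ P) ∧ (P ∨ P)) = min(0.8, 0.8) = 0.8
(P ⊃ R): min(1, 1 − 0.8 + 0.2) = 0.4
((P ⊃ R) ∧ R) = min(0.4, 0.2) = 0.2
(((P ⊃ R) ∧ R) ⊃ P): min(1, 1 − 0.2 + 0.8) = 1
((((¬Q ⊃ (((P ⊃ (Q ∨ (Q ∨ ¬P))) ⊃ (¬(Q ⊃ P) ⊃ P)) ∧ ((P ⊃ R) ⊃ R))) ∧ P) ∧ (P ∨ P)) ∧ (((P ⊃ R) ∧ R) ⊃ P)) = min(0.8, 1) = 0.8

0.80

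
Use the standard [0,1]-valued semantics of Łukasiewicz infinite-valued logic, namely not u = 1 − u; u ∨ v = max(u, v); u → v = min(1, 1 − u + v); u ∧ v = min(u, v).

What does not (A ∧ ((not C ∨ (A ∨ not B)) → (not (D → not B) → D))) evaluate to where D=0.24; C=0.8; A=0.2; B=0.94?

0.80

not C: Łukasiewicz ¬ gives 1 − 0.8 = 0.2
not B: Łukasiewicz ¬ gives 1 − 0.94 = 0.06
(A ∨ not B) = max(0.2, 0.06) = 0.2
(not C ∨ (A ∨ not B)) = max(0.2, 0.2) = 0.2
not B: Łukasiewicz ¬ gives 1 − 0.94 = 0.06
(D → not B): min(1, 1 − 0.24 + 0.06) = 0.82
not (D → not B): Łukasiewicz ¬ gives 1 − 0.82 = 0.18
(not (D → not B) → D): min(1, 1 − 0.18 + 0.24) = 1
((not C ∨ (A ∨ not B)) → (not (D → not B) → D)): min(1, 1 − 0.2 + 1) = 1
(A ∧ ((not C ∨ (A ∨ not B)) → (not (D → not B) → D))) = min(0.2, 1) = 0.2
not (A ∧ ((not C ∨ (A ∨ not B)) → (not (D → not B) → D))): Łukasiewicz ¬ gives 1 − 0.2 = 0.8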